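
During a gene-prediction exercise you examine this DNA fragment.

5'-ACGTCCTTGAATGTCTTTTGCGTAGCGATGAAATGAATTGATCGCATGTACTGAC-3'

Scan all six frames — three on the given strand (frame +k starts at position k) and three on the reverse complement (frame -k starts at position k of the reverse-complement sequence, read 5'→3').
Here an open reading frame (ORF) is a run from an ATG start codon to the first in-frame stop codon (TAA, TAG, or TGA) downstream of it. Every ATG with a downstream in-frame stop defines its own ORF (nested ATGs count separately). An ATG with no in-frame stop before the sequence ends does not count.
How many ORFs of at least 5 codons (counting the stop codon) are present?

Reverse complement (5'→3'): GTCAGTACATGCGATCAATTCATTTCATCGCTACGCAAAAGACATTCAAGGACGT
Frame +1: ACG TCC TTG AAT GTC TTT TGC GTA GCG ATG AAA TGA ATT GAT CGC ATG TAC TGA — ATG at 28, stop TGA at 34 → 9 nt; ATG at 46, stop TGA at 52 → 9 nt.
Frame +2: CGT CCT TGA ATG TCT TTT GCG TAG CGA TGA AAT GAA TTG ATC GCA TGT ACT GAC — ATG at 11, stop TAG at 23 → 15 nt.
Frame +3: GTC CTT GAA TGT CTT TTG CGT AGC GAT GAA ATG AAT TGA TCG CAT GTA CTG — ATG at 33, stop TGA at 39 → 9 nt.
Frame -1: GTC AGT ACA TGC GAT CAA TTC ATT TCA TCG CTA CGC AAA AGA CAT TCA AGG ACG — no ATG→stop ORF.
Frame -2: TCA GTA CAT GCG ATC AAT TCA TTT CAT CGC TAC GCA AAA GAC ATT CAA GGA CGT — no ATG→stop ORF.
Frame -3: CAG TAC ATG CGA TCA ATT CAT TTC ATC GCT ACG CAA AAG ACA TTC AAG GAC — no ATG→stop ORF.
ORFs ≥ 5 codons: frame +2 11–25 (5 codons). Count = 1.

1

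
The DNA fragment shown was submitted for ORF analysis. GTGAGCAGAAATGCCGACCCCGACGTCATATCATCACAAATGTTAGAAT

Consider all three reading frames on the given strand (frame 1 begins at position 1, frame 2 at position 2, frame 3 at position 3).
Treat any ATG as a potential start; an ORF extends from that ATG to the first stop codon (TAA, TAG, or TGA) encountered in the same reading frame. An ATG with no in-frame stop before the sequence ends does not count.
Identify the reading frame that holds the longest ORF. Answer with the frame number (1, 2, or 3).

2

Frame 1: GTG AGC AGA AAT GCC GAC CCC GAC GTC ATA TCA TCA CAA ATG TTA GAA — no ATG→stop ORF.
Frame 2: TGA GCA GAA ATG CCG ACC CCG ACG TCA TAT CAT CAC AAA TGT TAG AAT — ATG at 11, stop TAG at 44 → 36 nt.
Frame 3: GAG CAG AAA TGC CGA CCC CGA CGT CAT ATC ATC ACA AAT GTT AGA — no ATG→stop ORF.
Longest ORF is 36 nt in frame 2 (positions 11–46).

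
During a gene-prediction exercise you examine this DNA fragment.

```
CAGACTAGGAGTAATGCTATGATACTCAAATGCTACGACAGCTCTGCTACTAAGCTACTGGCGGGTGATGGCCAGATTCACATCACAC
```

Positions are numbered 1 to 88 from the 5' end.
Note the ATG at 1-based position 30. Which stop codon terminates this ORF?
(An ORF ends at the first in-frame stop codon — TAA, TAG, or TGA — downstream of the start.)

TAA

Codons from position 30: ATG (30–32), CTA (33–35), CGA (36–38), CAG (39–41), CTC (42–44), TGC (45–47), TAC (48–50), TAA (51–53).
The first in-frame stop codon is TAA.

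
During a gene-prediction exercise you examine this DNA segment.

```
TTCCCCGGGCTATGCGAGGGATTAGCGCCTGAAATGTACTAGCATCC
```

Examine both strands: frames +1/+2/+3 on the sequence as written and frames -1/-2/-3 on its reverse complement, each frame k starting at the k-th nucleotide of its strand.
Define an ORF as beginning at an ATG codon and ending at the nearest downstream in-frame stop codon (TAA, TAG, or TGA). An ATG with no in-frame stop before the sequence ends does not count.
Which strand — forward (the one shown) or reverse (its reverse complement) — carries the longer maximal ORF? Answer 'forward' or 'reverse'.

reverse

Reverse complement (5'→3'): GGATGCTAGTACATTTCAGGCGCTAATCCCTCGCATAGCCCGGGGAA
Frame +1: TTC CCC GGG CTA TGC GAG GGA TTA GCG CCT GAA ATG TAC TAG CAT — ATG at 34, stop TAG at 40 → 9 nt.
Frame +2: TCC CCG GGC TAT GCG AGG GAT TAG CGC CTG AAA TGT ACT AGC ATC — no ATG→stop ORF.
Frame +3: CCC CGG GCT ATG CGA GGG ATT AGC GCC TGA AAT GTA CTA GCA TCC — ATG at 12, stop TGA at 30 → 21 nt.
Frame -1: GGA TGC TAG TAC ATT TCA GGC GCT AAT CCC TCG CAT AGC CCG GGG — no ATG→stop ORF.
Frame -2: GAT GCT AGT ACA TTT CAG GCG CTA ATC CCT CGC ATA GCC CGG GGA — no ATG→stop ORF.
Frame -3: ATG CTA GTA CAT TTC AGG CGC TAA TCC CTC GCA TAG CCC GGG GAA — ATG at 3, stop TAA at 24 → 24 nt.
Forward-strand max 21 nt; reverse-strand max 24 nt. The reverse strand has the longer ORF.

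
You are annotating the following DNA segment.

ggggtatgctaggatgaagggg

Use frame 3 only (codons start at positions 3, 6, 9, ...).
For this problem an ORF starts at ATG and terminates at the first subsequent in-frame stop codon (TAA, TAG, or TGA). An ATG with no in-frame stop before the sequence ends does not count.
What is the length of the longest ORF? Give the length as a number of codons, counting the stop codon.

4

Frame 3: GGT ATG CTA GGA TGA AGG — ATG at 6, stop TGA at 15 → 12 nt.
Longest: frame 3, positions 6–17, 12 nt = 4 codons = 3 aa. → 4 codons.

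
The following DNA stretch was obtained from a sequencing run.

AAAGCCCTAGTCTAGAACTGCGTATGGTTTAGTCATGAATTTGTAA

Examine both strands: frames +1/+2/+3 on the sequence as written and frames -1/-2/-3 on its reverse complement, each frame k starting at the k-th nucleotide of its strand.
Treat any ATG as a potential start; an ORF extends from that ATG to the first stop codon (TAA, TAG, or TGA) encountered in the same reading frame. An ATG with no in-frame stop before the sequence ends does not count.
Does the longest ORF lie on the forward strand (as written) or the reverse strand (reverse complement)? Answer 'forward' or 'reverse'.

Reverse complement (5'→3'): TTACAAATTCATGACTAAACCATACGCAGTTCTAGACTAGGGCTTT
Frame +1: AAA GCC CTA GTC TAG AAC TGC GTA TGG TTT AGT CAT GAA TTT GTA — no ATG→stop ORF.
Frame +2: AAG CCC TAG TCT AGA ACT GCG TAT GGT TTA GTC ATG AAT TTG TAA — ATG at 35, stop TAA at 44 → 12 nt.
Frame +3: AGC CCT AGT CTA GAA CTG CGT ATG GTT TAG TCA TGA ATT TGT — ATG at 24, stop TAG at 30 → 9 nt.
Frame -1: TTA CAA ATT CAT GAC TAA ACC ATA CGC AGT TCT AGA CTA GGG CTT — no ATG→stop ORF.
Frame -2: TAC AAA TTC ATG ACT AAA CCA TAC GCA GTT CTA GAC TAG GGC TTT — ATG at 11, stop TAG at 38 → 30 nt.
Frame -3: ACA AAT TCA TGA CTA AAC CAT ACG CAG TTC TAG ACT AGG GCT — no ATG→stop ORF.
Forward-strand max 12 nt; reverse-strand max 30 nt. The reverse strand has the longer ORF.

reverse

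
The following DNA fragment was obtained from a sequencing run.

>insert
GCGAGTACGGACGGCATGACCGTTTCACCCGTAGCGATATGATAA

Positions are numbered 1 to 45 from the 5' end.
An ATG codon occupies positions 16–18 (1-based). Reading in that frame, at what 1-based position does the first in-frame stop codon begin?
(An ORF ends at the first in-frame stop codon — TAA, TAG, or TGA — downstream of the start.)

40

Codons from position 16: ATG (16–18), ACC (19–21), GTT (22–24), TCA (25–27), CCC (28–30), GTA (31–33), GCG (34–36), ATA (37–39), TGA (40–42).
TGA is a stop codon; it begins at position 40.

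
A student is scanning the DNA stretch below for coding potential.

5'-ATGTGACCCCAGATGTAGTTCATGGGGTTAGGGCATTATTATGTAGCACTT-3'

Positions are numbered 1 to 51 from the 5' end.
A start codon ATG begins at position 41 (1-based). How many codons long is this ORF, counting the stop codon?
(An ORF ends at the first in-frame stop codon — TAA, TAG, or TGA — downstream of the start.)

Codons from position 41: ATG (41–43), TAG (44–46).
TAG is the first in-frame stop; that's 2 codons including the stop.

2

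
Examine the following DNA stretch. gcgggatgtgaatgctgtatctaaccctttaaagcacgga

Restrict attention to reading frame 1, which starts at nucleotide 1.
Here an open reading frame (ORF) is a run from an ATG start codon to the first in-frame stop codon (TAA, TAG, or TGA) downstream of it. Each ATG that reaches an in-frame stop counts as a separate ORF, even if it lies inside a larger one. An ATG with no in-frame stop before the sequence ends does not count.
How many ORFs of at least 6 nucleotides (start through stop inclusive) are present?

Frame 1: GCG GGA TGT GAA TGC TGT ATC TAA CCC TTT AAA GCA CGG — no ATG→stop ORF.
No ORF reaches 6 nucleotides. Count = 0.

0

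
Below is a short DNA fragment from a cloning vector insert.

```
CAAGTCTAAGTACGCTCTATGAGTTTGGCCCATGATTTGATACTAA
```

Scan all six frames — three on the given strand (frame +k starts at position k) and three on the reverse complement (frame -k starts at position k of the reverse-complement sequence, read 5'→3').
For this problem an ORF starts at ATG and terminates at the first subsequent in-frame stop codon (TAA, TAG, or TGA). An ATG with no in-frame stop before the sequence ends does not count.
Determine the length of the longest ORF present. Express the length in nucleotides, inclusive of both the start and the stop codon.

9

Reverse complement (5'→3'): TTAGTATCAAATCATGGGCCAAACTCATAGAGCGTACTTAGACTTG
Frame +1: CAA GTC TAA GTA CGC TCT ATG AGT TTG GCC CAT GAT TTG ATA CTA — no ATG→stop ORF.
Frame +2: AAG TCT AAG TAC GCT CTA TGA GTT TGG CCC ATG ATT TGA TAC TAA — ATG at 32, stop TGA at 38 → 9 nt.
Frame +3: AGT CTA AGT ACG CTC TAT GAG TTT GGC CCA TGA TTT GAT ACT — no ATG→stop ORF.
Frame -1: TTA GTA TCA AAT CAT GGG CCA AAC TCA TAG AGC GTA CTT AGA CTT — no ATG→stop ORF.
Frame -2: TAG TAT CAA ATC ATG GGC CAA ACT CAT AGA GCG TAC TTA GAC TTG — no ATG→stop ORF.
Frame -3: AGT ATC AAA TCA TGG GCC AAA CTC ATA GAG CGT ACT TAG ACT — no ATG→stop ORF.
Longest: frame +2, positions 32–40, 9 nt = 3 codons = 2 aa. → 9 nucleotides.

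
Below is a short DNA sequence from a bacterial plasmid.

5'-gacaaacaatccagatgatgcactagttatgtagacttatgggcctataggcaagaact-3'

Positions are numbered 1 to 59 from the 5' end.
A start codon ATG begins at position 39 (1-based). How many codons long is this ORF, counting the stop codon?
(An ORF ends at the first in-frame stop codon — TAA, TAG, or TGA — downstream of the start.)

Codons from position 39: ATG (39–41), GGC (42–44), CTA (45–47), TAG (48–50).
TAG is the first in-frame stop; that's 4 codons including the stop.

4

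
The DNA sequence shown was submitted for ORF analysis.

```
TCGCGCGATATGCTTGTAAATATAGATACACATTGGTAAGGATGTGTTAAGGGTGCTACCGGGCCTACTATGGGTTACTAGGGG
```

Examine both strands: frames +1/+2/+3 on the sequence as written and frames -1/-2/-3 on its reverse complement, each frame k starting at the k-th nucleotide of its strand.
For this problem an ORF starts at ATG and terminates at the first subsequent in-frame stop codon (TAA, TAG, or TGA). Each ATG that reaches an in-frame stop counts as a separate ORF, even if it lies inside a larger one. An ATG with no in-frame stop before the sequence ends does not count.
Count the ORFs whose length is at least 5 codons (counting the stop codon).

Reverse complement (5'→3'): CCCCTAGTAACCCATAGTAGGCCCGGTAGCACCCTTAACACATCCTTACCAATGTGTATCTATATTTACAAGCATATCGCGCGA
Frame +1: TCG CGC GAT ATG CTT GTA AAT ATA GAT ACA CAT TGG TAA GGA TGT GTT AAG GGT GCT ACC GGG CCT ACT ATG GGT TAC TAG GGG — ATG at 10, stop TAA at 37 → 30 nt; ATG at 70, stop TAG at 79 → 12 nt.
Frame +2: CGC GCG ATA TGC TTG TAA ATA TAG ATA CAC ATT GGT AAG GAT GTG TTA AGG GTG CTA CCG GGC CTA CTA TGG GTT ACT AGG — no ATG→stop ORF.
Frame +3: GCG CGA TAT GCT TGT AAA TAT AGA TAC ACA TTG GTA AGG ATG TGT TAA GGG TGC TAC CGG GCC TAC TAT GGG TTA CTA GGG — ATG at 42, stop TAA at 48 → 9 nt.
Frame -1: CCC CTA GTA ACC CAT AGT AGG CCC GGT AGC ACC CTT AAC ACA TCC TTA CCA ATG TGT ATC TAT ATT TAC AAG CAT ATC GCG CGA — no ATG→stop ORF.
Frame -2: CCC TAG TAA CCC ATA GTA GGC CCG GTA GCA CCC TTA ACA CAT CCT TAC CAA TGT GTA TCT ATA TTT ACA AGC ATA TCG CGC — no ATG→stop ORF.
Frame -3: CCT AGT AAC CCA TAG TAG GCC CGG TAG CAC CCT TAA CAC ATC CTT ACC AAT GTG TAT CTA TAT TTA CAA GCA TAT CGC GCG — no ATG→stop ORF.
ORFs ≥ 5 codons: frame +1 10–39 (10 codons). Count = 1.

1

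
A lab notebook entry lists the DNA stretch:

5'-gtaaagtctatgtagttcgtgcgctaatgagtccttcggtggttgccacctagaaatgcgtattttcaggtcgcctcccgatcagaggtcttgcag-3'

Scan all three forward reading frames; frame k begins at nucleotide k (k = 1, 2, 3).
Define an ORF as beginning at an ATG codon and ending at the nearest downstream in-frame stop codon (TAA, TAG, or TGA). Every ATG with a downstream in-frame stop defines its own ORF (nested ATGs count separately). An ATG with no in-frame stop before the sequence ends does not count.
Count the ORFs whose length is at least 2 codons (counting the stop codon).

2

Frame 1: GTA AAG TCT ATG TAG TTC GTG CGC TAA TGA GTC CTT CGG TGG TTG CCA CCT AGA AAT GCG TAT TTT CAG GTC GCC TCC CGA TCA GAG GTC TTG CAG — ATG at 10, stop TAG at 13 → 6 nt.
Frame 2: TAA AGT CTA TGT AGT TCG TGC GCT AAT GAG TCC TTC GGT GGT TGC CAC CTA GAA ATG CGT ATT TTC AGG TCG CCT CCC GAT CAG AGG TCT TGC — no ATG→stop ORF.
Frame 3: AAA GTC TAT GTA GTT CGT GCG CTA ATG AGT CCT TCG GTG GTT GCC ACC TAG AAA TGC GTA TTT TCA GGT CGC CTC CCG ATC AGA GGT CTT GCA — ATG at 27, stop TAG at 51 → 27 nt.
ORFs ≥ 2 codons: frame 1 10–15 (2 codons), frame 3 27–53 (9 codons). Count = 2.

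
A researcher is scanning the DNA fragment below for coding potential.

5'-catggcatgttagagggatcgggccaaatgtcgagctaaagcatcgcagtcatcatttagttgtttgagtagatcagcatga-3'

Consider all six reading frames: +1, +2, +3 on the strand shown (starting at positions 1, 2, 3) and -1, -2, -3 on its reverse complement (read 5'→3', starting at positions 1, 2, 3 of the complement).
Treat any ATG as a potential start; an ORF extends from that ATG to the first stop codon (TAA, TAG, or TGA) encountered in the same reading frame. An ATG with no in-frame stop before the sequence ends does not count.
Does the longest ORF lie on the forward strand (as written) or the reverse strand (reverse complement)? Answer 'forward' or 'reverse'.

forward

Reverse complement (5'→3'): TCATGCTGATCTACTCAAACAACTAAATGATGACTGCGATGCTTTAGCTCGACATTTGGCCCGATCCCTCTAACATGCCATG
Frame +1: CAT GGC ATG TTA GAG GGA TCG GGC CAA ATG TCG AGC TAA AGC ATC GCA GTC ATC ATT TAG TTG TTT GAG TAG ATC AGC ATG — ATG at 7, stop TAA at 37 → 33 nt; ATG at 28, stop TAA at 37 → 12 nt.
Frame +2: ATG GCA TGT TAG AGG GAT CGG GCC AAA TGT CGA GCT AAA GCA TCG CAG TCA TCA TTT AGT TGT TTG AGT AGA TCA GCA TGA — ATG at 2, stop TAG at 11 → 12 nt.
Frame +3: TGG CAT GTT AGA GGG ATC GGG CCA AAT GTC GAG CTA AAG CAT CGC AGT CAT CAT TTA GTT GTT TGA GTA GAT CAG CAT — no ATG→stop ORF.
Frame -1: TCA TGC TGA TCT ACT CAA ACA ACT AAA TGA TGA CTG CGA TGC TTT AGC TCG ACA TTT GGC CCG ATC CCT CTA ACA TGC CAT — no ATG→stop ORF.
Frame -2: CAT GCT GAT CTA CTC AAA CAA CTA AAT GAT GAC TGC GAT GCT TTA GCT CGA CAT TTG GCC CGA TCC CTC TAA CAT GCC ATG — no ATG→stop ORF.
Frame -3: ATG CTG ATC TAC TCA AAC AAC TAA ATG ATG ACT GCG ATG CTT TAG CTC GAC ATT TGG CCC GAT CCC TCT AAC ATG CCA — ATG at 3, stop TAA at 24 → 24 nt; ATG at 27, stop TAG at 45 → 21 nt; ATG at 30, stop TAG at 45 → 18 nt; ATG at 39, stop TAG at 45 → 9 nt.
Forward-strand max 33 nt; reverse-strand max 24 nt. The forward strand has the longer ORF.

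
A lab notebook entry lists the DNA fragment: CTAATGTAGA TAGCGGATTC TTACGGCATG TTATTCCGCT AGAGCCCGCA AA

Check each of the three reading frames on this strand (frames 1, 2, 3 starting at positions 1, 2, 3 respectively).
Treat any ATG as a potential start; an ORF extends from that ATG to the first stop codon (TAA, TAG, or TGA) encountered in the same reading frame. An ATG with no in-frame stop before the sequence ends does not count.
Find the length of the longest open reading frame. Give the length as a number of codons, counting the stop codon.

Frame 1: CTA ATG TAG ATA GCG GAT TCT TAC GGC ATG TTA TTC CGC TAG AGC CCG CAA — ATG at 4, stop TAG at 7 → 6 nt; ATG at 28, stop TAG at 40 → 15 nt.
Frame 2: TAA TGT AGA TAG CGG ATT CTT ACG GCA TGT TAT TCC GCT AGA GCC CGC AAA — no ATG→stop ORF.
Frame 3: AAT GTA GAT AGC GGA TTC TTA CGG CAT GTT ATT CCG CTA GAG CCC GCA — no ATG→stop ORF.
Longest: frame 1, positions 28–42, 15 nt = 5 codons = 4 aa. → 5 codons.

5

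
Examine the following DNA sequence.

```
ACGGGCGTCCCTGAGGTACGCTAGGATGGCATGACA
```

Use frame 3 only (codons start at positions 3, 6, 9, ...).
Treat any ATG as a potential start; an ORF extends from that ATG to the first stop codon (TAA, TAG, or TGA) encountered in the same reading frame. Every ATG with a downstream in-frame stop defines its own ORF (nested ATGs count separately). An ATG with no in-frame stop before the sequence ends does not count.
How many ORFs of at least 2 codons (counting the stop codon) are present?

Frame 3: GGG CGT CCC TGA GGT ACG CTA GGA TGG CAT GAC — no ATG→stop ORF.
No ORF reaches 2 codons. Count = 0.

0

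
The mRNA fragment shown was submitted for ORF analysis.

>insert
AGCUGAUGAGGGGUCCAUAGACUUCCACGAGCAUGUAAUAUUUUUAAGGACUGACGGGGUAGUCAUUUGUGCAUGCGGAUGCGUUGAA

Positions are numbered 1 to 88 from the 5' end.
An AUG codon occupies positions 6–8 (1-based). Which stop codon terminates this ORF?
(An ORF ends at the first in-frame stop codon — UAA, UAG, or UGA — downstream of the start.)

UAG

Codons from position 6: AUG (6–8), AGG (9–11), GGU (12–14), CCA (15–17), UAG (18–20).
The first in-frame stop codon is UAG.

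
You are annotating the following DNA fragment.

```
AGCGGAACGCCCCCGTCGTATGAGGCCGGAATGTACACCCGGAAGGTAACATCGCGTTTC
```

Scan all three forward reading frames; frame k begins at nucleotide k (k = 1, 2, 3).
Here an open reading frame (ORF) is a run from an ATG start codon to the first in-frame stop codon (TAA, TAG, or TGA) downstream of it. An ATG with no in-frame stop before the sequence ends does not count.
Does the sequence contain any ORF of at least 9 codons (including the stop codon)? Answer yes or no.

Frame 1: AGC GGA ACG CCC CCG TCG TAT GAG GCC GGA ATG TAC ACC CGG AAG GTA ACA TCG CGT TTC — no ATG→stop ORF.
Frame 2: GCG GAA CGC CCC CGT CGT ATG AGG CCG GAA TGT ACA CCC GGA AGG TAA CAT CGC GTT — ATG at 20, stop TAA at 47 → 30 nt.
Frame 3: CGG AAC GCC CCC GTC GTA TGA GGC CGG AAT GTA CAC CCG GAA GGT AAC ATC GCG TTT — no ATG→stop ORF.
Frame 2 has an ORF of 10 codons (positions 20–49) ≥ 9, so yes.

yes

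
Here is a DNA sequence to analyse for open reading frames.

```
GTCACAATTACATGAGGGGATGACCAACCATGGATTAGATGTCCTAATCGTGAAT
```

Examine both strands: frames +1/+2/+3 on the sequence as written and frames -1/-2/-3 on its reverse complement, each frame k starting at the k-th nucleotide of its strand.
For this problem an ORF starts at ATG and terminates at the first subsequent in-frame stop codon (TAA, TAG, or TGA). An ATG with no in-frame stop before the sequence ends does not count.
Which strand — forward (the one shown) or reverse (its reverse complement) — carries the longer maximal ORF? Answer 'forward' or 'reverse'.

Reverse complement (5'→3'): ATTCACGATTAGGACATCTAATCCATGGTTGGTCATCCCCTCATGTAATTGTGAC
Frame +1: GTC ACA ATT ACA TGA GGG GAT GAC CAA CCA TGG ATT AGA TGT CCT AAT CGT GAA — no ATG→stop ORF.
Frame +2: TCA CAA TTA CAT GAG GGG ATG ACC AAC CAT GGA TTA GAT GTC CTA ATC GTG AAT — no ATG→stop ORF.
Frame +3: CAC AAT TAC ATG AGG GGA TGA CCA ACC ATG GAT TAG ATG TCC TAA TCG TGA — ATG at 12, stop TGA at 21 → 12 nt; ATG at 30, stop TAG at 36 → 9 nt; ATG at 39, stop TAA at 45 → 9 nt.
Frame -1: ATT CAC GAT TAG GAC ATC TAA TCC ATG GTT GGT CAT CCC CTC ATG TAA TTG TGA — ATG at 25, stop TAA at 46 → 24 nt; ATG at 43, stop TAA at 46 → 6 nt.
Frame -2: TTC ACG ATT AGG ACA TCT AAT CCA TGG TTG GTC ATC CCC TCA TGT AAT TGT GAC — no ATG→stop ORF.
Frame -3: TCA CGA TTA GGA CAT CTA ATC CAT GGT TGG TCA TCC CCT CAT GTA ATT GTG — no ATG→stop ORF.
Forward-strand max 12 nt; reverse-strand max 24 nt. The reverse strand has the longer ORF.

reverse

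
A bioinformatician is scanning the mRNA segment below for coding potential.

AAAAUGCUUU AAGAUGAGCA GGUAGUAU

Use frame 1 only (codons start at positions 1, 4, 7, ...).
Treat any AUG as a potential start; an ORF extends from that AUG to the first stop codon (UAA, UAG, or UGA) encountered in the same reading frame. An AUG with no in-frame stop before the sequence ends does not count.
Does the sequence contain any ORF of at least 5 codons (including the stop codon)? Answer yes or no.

no

Frame 1: AAA AUG CUU UAA GAU GAG CAG GUA GUA — AUG at 4, stop UAA at 10 → 9 nt.
Largest ORF found is 3 codons < 5, so no.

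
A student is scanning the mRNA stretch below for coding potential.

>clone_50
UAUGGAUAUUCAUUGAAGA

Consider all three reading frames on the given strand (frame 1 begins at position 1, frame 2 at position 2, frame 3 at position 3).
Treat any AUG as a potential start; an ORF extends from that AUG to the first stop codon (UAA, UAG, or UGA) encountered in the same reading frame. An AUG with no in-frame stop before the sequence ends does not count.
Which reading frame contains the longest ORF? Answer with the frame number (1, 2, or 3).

2

Frame 1: UAU GGA UAU UCA UUG AAG — no AUG→stop ORF.
Frame 2: AUG GAU AUU CAU UGA AGA — AUG at 2, stop UGA at 14 → 15 nt.
Frame 3: UGG AUA UUC AUU GAA — no AUG→stop ORF.
Longest ORF is 15 nt in frame 2 (positions 2–16).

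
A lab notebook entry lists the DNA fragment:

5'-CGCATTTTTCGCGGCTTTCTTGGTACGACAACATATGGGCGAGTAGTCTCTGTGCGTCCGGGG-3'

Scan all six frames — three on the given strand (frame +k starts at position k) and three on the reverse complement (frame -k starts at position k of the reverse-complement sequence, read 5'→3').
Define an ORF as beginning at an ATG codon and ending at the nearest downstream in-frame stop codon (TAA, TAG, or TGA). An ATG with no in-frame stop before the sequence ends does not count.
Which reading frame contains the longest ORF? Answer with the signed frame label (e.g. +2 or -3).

+2

Reverse complement (5'→3'): CCCCGGACGCACAGAGACTACTCGCCCATATGTTGTCGTACCAAGAAAGCCGCGAAAAATGCG
Frame +1: CGC ATT TTT CGC GGC TTT CTT GGT ACG ACA ACA TAT GGG CGA GTA GTC TCT GTG CGT CCG GGG — no ATG→stop ORF.
Frame +2: GCA TTT TTC GCG GCT TTC TTG GTA CGA CAA CAT ATG GGC GAG TAG TCT CTG TGC GTC CGG — ATG at 35, stop TAG at 44 → 12 nt.
Frame +3: CAT TTT TCG CGG CTT TCT TGG TAC GAC AAC ATA TGG GCG AGT AGT CTC TGT GCG TCC GGG — no ATG→stop ORF.
Frame -1: CCC CGG ACG CAC AGA GAC TAC TCG CCC ATA TGT TGT CGT ACC AAG AAA GCC GCG AAA AAT GCG — no ATG→stop ORF.
Frame -2: CCC GGA CGC ACA GAG ACT ACT CGC CCA TAT GTT GTC GTA CCA AGA AAG CCG CGA AAA ATG — no ATG→stop ORF.
Frame -3: CCG GAC GCA CAG AGA CTA CTC GCC CAT ATG TTG TCG TAC CAA GAA AGC CGC GAA AAA TGC — no ATG→stop ORF.
Longest ORF is 12 nt in frame +2 (positions 35–46).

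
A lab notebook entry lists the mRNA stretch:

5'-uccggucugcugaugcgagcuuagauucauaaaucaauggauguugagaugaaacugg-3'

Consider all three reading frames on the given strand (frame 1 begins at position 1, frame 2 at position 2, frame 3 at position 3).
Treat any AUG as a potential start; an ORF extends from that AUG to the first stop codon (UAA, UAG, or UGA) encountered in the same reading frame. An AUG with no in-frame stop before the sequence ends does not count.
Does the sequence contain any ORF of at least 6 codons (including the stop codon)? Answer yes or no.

no

Frame 1: UCC GGU CUG CUG AUG CGA GCU UAG AUU CAU AAA UCA AUG GAU GUU GAG AUG AAA CUG — AUG at 13, stop UAG at 22 → 12 nt.
Frame 2: CCG GUC UGC UGA UGC GAG CUU AGA UUC AUA AAU CAA UGG AUG UUG AGA UGA AAC UGG — AUG at 41, stop UGA at 50 → 12 nt.
Frame 3: CGG UCU GCU GAU GCG AGC UUA GAU UCA UAA AUC AAU GGA UGU UGA GAU GAA ACU — no AUG→stop ORF.
Largest ORF found is 4 codons < 6, so no.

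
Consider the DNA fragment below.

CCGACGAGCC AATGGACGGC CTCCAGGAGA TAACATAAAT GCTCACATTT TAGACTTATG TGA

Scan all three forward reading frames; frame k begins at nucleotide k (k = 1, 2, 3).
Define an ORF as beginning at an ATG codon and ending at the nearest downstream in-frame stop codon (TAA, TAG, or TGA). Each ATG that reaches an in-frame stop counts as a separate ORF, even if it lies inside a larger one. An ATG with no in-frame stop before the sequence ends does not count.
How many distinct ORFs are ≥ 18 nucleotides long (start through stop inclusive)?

Frame 1: CCG ACG AGC CAA TGG ACG GCC TCC AGG AGA TAA CAT AAA TGC TCA CAT TTT AGA CTT ATG TGA — ATG at 58, stop TGA at 61 → 6 nt.
Frame 2: CGA CGA GCC AAT GGA CGG CCT CCA GGA GAT AAC ATA AAT GCT CAC ATT TTA GAC TTA TGT — no ATG→stop ORF.
Frame 3: GAC GAG CCA ATG GAC GGC CTC CAG GAG ATA ACA TAA ATG CTC ACA TTT TAG ACT TAT GTG — ATG at 12, stop TAA at 36 → 27 nt; ATG at 39, stop TAG at 51 → 15 nt.
ORFs ≥ 18 nucleotides: frame 3 12–38 (27 nucleotides). Count = 1.

1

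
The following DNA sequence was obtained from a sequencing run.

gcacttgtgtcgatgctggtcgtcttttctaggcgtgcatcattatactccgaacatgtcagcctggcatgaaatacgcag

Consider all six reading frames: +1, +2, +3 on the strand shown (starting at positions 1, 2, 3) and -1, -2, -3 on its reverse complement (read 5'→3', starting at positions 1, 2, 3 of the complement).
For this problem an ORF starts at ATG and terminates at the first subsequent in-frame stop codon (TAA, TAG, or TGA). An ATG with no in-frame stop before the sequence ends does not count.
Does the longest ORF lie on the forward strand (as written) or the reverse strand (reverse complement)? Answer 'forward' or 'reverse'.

Reverse complement (5'→3'): CTGCGTATTTCATGCCAGGCTGACATGTTCGGAGTATAATGATGCACGCCTAGAAAAGACGACCAGCATCGACACAAGTGC
Frame +1: GCA CTT GTG TCG ATG CTG GTC GTC TTT TCT AGG CGT GCA TCA TTA TAC TCC GAA CAT GTC AGC CTG GCA TGA AAT ACG CAG — ATG at 13, stop TGA at 70 → 60 nt.
Frame +2: CAC TTG TGT CGA TGC TGG TCG TCT TTT CTA GGC GTG CAT CAT TAT ACT CCG AAC ATG TCA GCC TGG CAT GAA ATA CGC — no ATG→stop ORF.
Frame +3: ACT TGT GTC GAT GCT GGT CGT CTT TTC TAG GCG TGC ATC ATT ATA CTC CGA ACA TGT CAG CCT GGC ATG AAA TAC GCA — no ATG→stop ORF.
Frame -1: CTG CGT ATT TCA TGC CAG GCT GAC ATG TTC GGA GTA TAA TGA TGC ACG CCT AGA AAA GAC GAC CAG CAT CGA CAC AAG TGC — ATG at 25, stop TAA at 37 → 15 nt.
Frame -2: TGC GTA TTT CAT GCC AGG CTG ACA TGT TCG GAG TAT AAT GAT GCA CGC CTA GAA AAG ACG ACC AGC ATC GAC ACA AGT — no ATG→stop ORF.
Frame -3: GCG TAT TTC ATG CCA GGC TGA CAT GTT CGG AGT ATA ATG ATG CAC GCC TAG AAA AGA CGA CCA GCA TCG ACA CAA GTG — ATG at 12, stop TGA at 21 → 12 nt; ATG at 39, stop TAG at 51 → 15 nt; ATG at 42, stop TAG at 51 → 12 nt.
Forward-strand max 60 nt; reverse-strand max 15 nt. The forward strand has the longer ORF.

forward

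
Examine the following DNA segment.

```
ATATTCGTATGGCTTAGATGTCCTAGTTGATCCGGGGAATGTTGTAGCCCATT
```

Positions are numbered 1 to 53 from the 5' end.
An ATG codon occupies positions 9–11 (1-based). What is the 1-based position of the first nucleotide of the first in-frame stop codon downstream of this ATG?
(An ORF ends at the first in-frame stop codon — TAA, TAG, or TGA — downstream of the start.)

15

Codons from position 9: ATG (9–11), GCT (12–14), TAG (15–17).
TAG is a stop codon; it begins at position 15.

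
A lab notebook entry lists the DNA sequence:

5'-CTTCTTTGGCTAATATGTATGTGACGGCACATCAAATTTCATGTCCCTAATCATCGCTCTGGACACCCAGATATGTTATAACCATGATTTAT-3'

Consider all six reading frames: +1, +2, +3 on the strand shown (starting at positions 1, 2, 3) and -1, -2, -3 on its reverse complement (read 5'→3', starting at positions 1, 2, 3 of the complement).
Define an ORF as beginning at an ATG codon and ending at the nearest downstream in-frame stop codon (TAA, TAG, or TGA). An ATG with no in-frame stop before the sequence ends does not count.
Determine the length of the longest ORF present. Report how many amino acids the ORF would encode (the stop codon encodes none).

Reverse complement (5'→3'): ATAAATCATGGTTATAACATATCTGGGTGTCCAGAGCGATGATTAGGGACATGAAATTTGATGTGCCGTCACATACATATTAGCCAAAGAAG
Frame +1: CTT CTT TGG CTA ATA TGT ATG TGA CGG CAC ATC AAA TTT CAT GTC CCT AAT CAT CGC TCT GGA CAC CCA GAT ATG TTA TAA CCA TGA TTT — ATG at 19, stop TGA at 22 → 6 nt; ATG at 73, stop TAA at 79 → 9 nt.
Frame +2: TTC TTT GGC TAA TAT GTA TGT GAC GGC ACA TCA AAT TTC ATG TCC CTA ATC ATC GCT CTG GAC ACC CAG ATA TGT TAT AAC CAT GAT TTA — no ATG→stop ORF.
Frame +3: TCT TTG GCT AAT ATG TAT GTG ACG GCA CAT CAA ATT TCA TGT CCC TAA TCA TCG CTC TGG ACA CCC AGA TAT GTT ATA ACC ATG ATT TAT — ATG at 15, stop TAA at 48 → 36 nt.
Frame -1: ATA AAT CAT GGT TAT AAC ATA TCT GGG TGT CCA GAG CGA TGA TTA GGG ACA TGA AAT TTG ATG TGC CGT CAC ATA CAT ATT AGC CAA AGA — no ATG→stop ORF.
Frame -2: TAA ATC ATG GTT ATA ACA TAT CTG GGT GTC CAG AGC GAT GAT TAG GGA CAT GAA ATT TGA TGT GCC GTC ACA TAC ATA TTA GCC AAA GAA — ATG at 8, stop TAG at 44 → 39 nt.
Frame -3: AAA TCA TGG TTA TAA CAT ATC TGG GTG TCC AGA GCG ATG ATT AGG GAC ATG AAA TTT GAT GTG CCG TCA CAT ACA TAT TAG CCA AAG AAG — ATG at 39, stop TAG at 81 → 45 nt; ATG at 51, stop TAG at 81 → 33 nt.
Longest: frame -3, positions 39–83, 45 nt = 15 codons = 14 aa. → 14 amino acids.

14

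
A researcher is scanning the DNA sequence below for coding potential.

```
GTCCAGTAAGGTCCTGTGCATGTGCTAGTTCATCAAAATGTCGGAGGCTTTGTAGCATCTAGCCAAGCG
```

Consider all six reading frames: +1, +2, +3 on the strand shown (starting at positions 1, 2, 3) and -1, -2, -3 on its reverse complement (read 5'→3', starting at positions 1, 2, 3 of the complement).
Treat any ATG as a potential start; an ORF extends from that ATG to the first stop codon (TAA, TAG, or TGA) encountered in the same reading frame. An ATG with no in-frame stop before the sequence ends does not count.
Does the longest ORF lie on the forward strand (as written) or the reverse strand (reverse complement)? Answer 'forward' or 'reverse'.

Reverse complement (5'→3'): CGCTTGGCTAGATGCTACAAAGCCTCCGACATTTTGATGAACTAGCACATGCACAGGACCTTACTGGAC
Frame +1: GTC CAG TAA GGT CCT GTG CAT GTG CTA GTT CAT CAA AAT GTC GGA GGC TTT GTA GCA TCT AGC CAA GCG — no ATG→stop ORF.
Frame +2: TCC AGT AAG GTC CTG TGC ATG TGC TAG TTC ATC AAA ATG TCG GAG GCT TTG TAG CAT CTA GCC AAG — ATG at 20, stop TAG at 26 → 9 nt; ATG at 38, stop TAG at 53 → 18 nt.
Frame +3: CCA GTA AGG TCC TGT GCA TGT GCT AGT TCA TCA AAA TGT CGG AGG CTT TGT AGC ATC TAG CCA AGC — no ATG→stop ORF.
Frame -1: CGC TTG GCT AGA TGC TAC AAA GCC TCC GAC ATT TTG ATG AAC TAG CAC ATG CAC AGG ACC TTA CTG GAC — ATG at 37, stop TAG at 43 → 9 nt.
Frame -2: GCT TGG CTA GAT GCT ACA AAG CCT CCG ACA TTT TGA TGA ACT AGC ACA TGC ACA GGA CCT TAC TGG — no ATG→stop ORF.
Frame -3: CTT GGC TAG ATG CTA CAA AGC CTC CGA CAT TTT GAT GAA CTA GCA CAT GCA CAG GAC CTT ACT GGA — no ATG→stop ORF.
Forward-strand max 18 nt; reverse-strand max 9 nt. The forward strand has the longer ORF.

forward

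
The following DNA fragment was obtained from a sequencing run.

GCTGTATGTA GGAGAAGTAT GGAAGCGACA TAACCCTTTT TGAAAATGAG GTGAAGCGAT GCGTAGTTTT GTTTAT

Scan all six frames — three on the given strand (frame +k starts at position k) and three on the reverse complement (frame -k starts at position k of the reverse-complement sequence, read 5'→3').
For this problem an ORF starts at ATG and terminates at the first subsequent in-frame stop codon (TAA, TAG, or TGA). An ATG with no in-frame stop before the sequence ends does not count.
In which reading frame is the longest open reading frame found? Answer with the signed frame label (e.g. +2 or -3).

+1

Reverse complement (5'→3'): ATAAACAAAACTACGCATCGCTTCACCTCATTTTCAAAAAGGGTTATGTCGCTTCCATACTTCTCCTACATACAGC
Frame +1: GCT GTA TGT AGG AGA AGT ATG GAA GCG ACA TAA CCC TTT TTG AAA ATG AGG TGA AGC GAT GCG TAG TTT TGT TTA — ATG at 19, stop TAA at 31 → 15 nt; ATG at 46, stop TGA at 52 → 9 nt.
Frame +2: CTG TAT GTA GGA GAA GTA TGG AAG CGA CAT AAC CCT TTT TGA AAA TGA GGT GAA GCG ATG CGT AGT TTT GTT TAT — no ATG→stop ORF.
Frame +3: TGT ATG TAG GAG AAG TAT GGA AGC GAC ATA ACC CTT TTT GAA AAT GAG GTG AAG CGA TGC GTA GTT TTG TTT — ATG at 6, stop TAG at 9 → 6 nt.
Frame -1: ATA AAC AAA ACT ACG CAT CGC TTC ACC TCA TTT TCA AAA AGG GTT ATG TCG CTT CCA TAC TTC TCC TAC ATA CAG — no ATG→stop ORF.
Frame -2: TAA ACA AAA CTA CGC ATC GCT TCA CCT CAT TTT CAA AAA GGG TTA TGT CGC TTC CAT ACT TCT CCT ACA TAC AGC — no ATG→stop ORF.
Frame -3: AAA CAA AAC TAC GCA TCG CTT CAC CTC ATT TTC AAA AAG GGT TAT GTC GCT TCC ATA CTT CTC CTA CAT ACA — no ATG→stop ORF.
Longest ORF is 15 nt in frame +1 (positions 19–33).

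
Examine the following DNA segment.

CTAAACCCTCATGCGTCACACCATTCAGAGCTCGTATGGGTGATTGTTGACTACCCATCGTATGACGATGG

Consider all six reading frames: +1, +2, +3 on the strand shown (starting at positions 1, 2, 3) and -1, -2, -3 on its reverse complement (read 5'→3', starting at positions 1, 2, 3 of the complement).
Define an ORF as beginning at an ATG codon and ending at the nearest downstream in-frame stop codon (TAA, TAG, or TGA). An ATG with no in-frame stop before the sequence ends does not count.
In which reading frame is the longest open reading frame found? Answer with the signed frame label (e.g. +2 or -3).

Reverse complement (5'→3'): CCATCGTCATACGATGGGTAGTCAACAATCACCCATACGAGCTCTGAATGGTGTGACGCATGAGGGTTTAG
Frame +1: CTA AAC CCT CAT GCG TCA CAC CAT TCA GAG CTC GTA TGG GTG ATT GTT GAC TAC CCA TCG TAT GAC GAT — no ATG→stop ORF.
Frame +2: TAA ACC CTC ATG CGT CAC ACC ATT CAG AGC TCG TAT GGG TGA TTG TTG ACT ACC CAT CGT ATG ACG ATG — ATG at 11, stop TGA at 41 → 33 nt.
Frame +3: AAA CCC TCA TGC GTC ACA CCA TTC AGA GCT CGT ATG GGT GAT TGT TGA CTA CCC ATC GTA TGA CGA TGG — ATG at 36, stop TGA at 48 → 15 nt.
Frame -1: CCA TCG TCA TAC GAT GGG TAG TCA ACA ATC ACC CAT ACG AGC TCT GAA TGG TGT GAC GCA TGA GGG TTT — no ATG→stop ORF.
Frame -2: CAT CGT CAT ACG ATG GGT AGT CAA CAA TCA CCC ATA CGA GCT CTG AAT GGT GTG ACG CAT GAG GGT TTA — no ATG→stop ORF.
Frame -3: ATC GTC ATA CGA TGG GTA GTC AAC AAT CAC CCA TAC GAG CTC TGA ATG GTG TGA CGC ATG AGG GTT TAG — ATG at 48, stop TGA at 54 → 9 nt; ATG at 60, stop TAG at 69 → 12 nt.
Longest ORF is 33 nt in frame +2 (positions 11–43).

+2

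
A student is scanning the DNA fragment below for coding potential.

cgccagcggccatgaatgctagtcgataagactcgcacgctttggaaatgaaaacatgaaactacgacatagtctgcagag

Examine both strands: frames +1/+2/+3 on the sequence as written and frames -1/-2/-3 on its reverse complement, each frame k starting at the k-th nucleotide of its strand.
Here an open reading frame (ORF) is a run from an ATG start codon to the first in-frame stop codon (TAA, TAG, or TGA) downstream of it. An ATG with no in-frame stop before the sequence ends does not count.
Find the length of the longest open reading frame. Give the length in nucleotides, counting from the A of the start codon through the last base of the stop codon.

39

Reverse complement (5'→3'): CTCTGCAGACTATGTCGTAGTTTCATGTTTTCATTTCCAAAGCGTGCGAGTCTTATCGACTAGCATTCATGGCCGCTGGCG
Frame +1: CGC CAG CGG CCA TGA ATG CTA GTC GAT AAG ACT CGC ACG CTT TGG AAA TGA AAA CAT GAA ACT ACG ACA TAG TCT GCA GAG — ATG at 16, stop TGA at 49 → 36 nt.
Frame +2: GCC AGC GGC CAT GAA TGC TAG TCG ATA AGA CTC GCA CGC TTT GGA AAT GAA AAC ATG AAA CTA CGA CAT AGT CTG CAG — no ATG→stop ORF.
Frame +3: CCA GCG GCC ATG AAT GCT AGT CGA TAA GAC TCG CAC GCT TTG GAA ATG AAA ACA TGA AAC TAC GAC ATA GTC TGC AGA — ATG at 12, stop TAA at 27 → 18 nt; ATG at 48, stop TGA at 57 → 12 nt.
Frame -1: CTC TGC AGA CTA TGT CGT AGT TTC ATG TTT TCA TTT CCA AAG CGT GCG AGT CTT ATC GAC TAG CAT TCA TGG CCG CTG GCG — ATG at 25, stop TAG at 61 → 39 nt.
Frame -2: TCT GCA GAC TAT GTC GTA GTT TCA TGT TTT CAT TTC CAA AGC GTG CGA GTC TTA TCG ACT AGC ATT CAT GGC CGC TGG — no ATG→stop ORF.
Frame -3: CTG CAG ACT ATG TCG TAG TTT CAT GTT TTC ATT TCC AAA GCG TGC GAG TCT TAT CGA CTA GCA TTC ATG GCC GCT GGC — ATG at 12, stop TAG at 18 → 9 nt.
Longest: frame -1, positions 25–63, 39 nt = 13 codons = 12 aa. → 39 nucleotides.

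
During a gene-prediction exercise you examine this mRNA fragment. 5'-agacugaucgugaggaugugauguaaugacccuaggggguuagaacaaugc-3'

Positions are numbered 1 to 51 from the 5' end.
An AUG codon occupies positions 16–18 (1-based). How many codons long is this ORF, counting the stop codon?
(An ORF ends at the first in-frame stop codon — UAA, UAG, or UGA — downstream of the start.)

Codons from position 16: AUG (16–18), UGA (19–21).
UGA is the first in-frame stop; that's 2 codons including the stop.

2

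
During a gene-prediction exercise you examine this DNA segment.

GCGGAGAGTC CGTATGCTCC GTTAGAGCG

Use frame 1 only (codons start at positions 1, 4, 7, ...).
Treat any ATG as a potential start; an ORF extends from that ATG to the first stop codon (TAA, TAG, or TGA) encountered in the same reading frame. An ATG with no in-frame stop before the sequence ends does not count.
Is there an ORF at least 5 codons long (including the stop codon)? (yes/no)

no

Frame 1: GCG GAG AGT CCG TAT GCT CCG TTA GAG — no ATG→stop ORF.
Largest ORF found is 0 codons < 5, so no.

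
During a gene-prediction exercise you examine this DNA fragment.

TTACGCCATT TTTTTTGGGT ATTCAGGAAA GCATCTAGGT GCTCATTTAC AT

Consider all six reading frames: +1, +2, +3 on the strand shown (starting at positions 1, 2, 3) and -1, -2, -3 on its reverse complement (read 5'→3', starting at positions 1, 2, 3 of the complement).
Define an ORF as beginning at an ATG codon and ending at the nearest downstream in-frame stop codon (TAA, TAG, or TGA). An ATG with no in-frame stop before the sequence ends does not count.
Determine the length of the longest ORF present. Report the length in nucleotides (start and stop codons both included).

12

Reverse complement (5'→3'): ATGTAAATGAGCACCTAGATGCTTTCCTGAATACCCAAAAAAAATGGCGTAA
Frame +1: TTA CGC CAT TTT TTT TGG GTA TTC AGG AAA GCA TCT AGG TGC TCA TTT ACA — no ATG→stop ORF.
Frame +2: TAC GCC ATT TTT TTT GGG TAT TCA GGA AAG CAT CTA GGT GCT CAT TTA CAT — no ATG→stop ORF.
Frame +3: ACG CCA TTT TTT TTG GGT ATT CAG GAA AGC ATC TAG GTG CTC ATT TAC — no ATG→stop ORF.
Frame -1: ATG TAA ATG AGC ACC TAG ATG CTT TCC TGA ATA CCC AAA AAA AAT GGC GTA — ATG at 1, stop TAA at 4 → 6 nt; ATG at 7, stop TAG at 16 → 12 nt; ATG at 19, stop TGA at 28 → 12 nt.
Frame -2: TGT AAA TGA GCA CCT AGA TGC TTT CCT GAA TAC CCA AAA AAA ATG GCG TAA — ATG at 44, stop TAA at 50 → 9 nt.
Frame -3: GTA AAT GAG CAC CTA GAT GCT TTC CTG AAT ACC CAA AAA AAA TGG CGT — no ATG→stop ORF.
Longest: frame -1, positions 7–18, 12 nt = 4 codons = 3 aa. → 12 nucleotides.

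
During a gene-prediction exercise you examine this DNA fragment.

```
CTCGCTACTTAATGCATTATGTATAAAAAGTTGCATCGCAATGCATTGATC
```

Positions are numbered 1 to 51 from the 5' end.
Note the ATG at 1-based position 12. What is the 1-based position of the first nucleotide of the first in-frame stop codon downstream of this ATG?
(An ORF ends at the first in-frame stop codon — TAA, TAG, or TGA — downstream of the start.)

Codons from position 12: ATG (12–14), CAT (15–17), TAT (18–20), GTA (21–23), TAA (24–26).
TAA is a stop codon; it begins at position 24.

24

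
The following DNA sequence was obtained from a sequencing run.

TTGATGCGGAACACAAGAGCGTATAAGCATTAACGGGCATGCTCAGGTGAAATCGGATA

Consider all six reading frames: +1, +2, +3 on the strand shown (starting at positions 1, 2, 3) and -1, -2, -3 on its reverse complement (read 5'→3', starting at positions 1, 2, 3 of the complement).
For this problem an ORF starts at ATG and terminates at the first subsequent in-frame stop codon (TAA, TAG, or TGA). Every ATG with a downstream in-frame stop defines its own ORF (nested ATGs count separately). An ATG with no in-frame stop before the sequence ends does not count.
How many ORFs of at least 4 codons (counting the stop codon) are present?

2

Reverse complement (5'→3'): TATCCGATTTCACCTGAGCATGCCCGTTAATGCTTATACGCTCTTGTGTTCCGCATCAA
Frame +1: TTG ATG CGG AAC ACA AGA GCG TAT AAG CAT TAA CGG GCA TGC TCA GGT GAA ATC GGA — ATG at 4, stop TAA at 31 → 30 nt.
Frame +2: TGA TGC GGA ACA CAA GAG CGT ATA AGC ATT AAC GGG CAT GCT CAG GTG AAA TCG GAT — no ATG→stop ORF.
Frame +3: GAT GCG GAA CAC AAG AGC GTA TAA GCA TTA ACG GGC ATG CTC AGG TGA AAT CGG ATA — ATG at 39, stop TGA at 48 → 12 nt.
Frame -1: TAT CCG ATT TCA CCT GAG CAT GCC CGT TAA TGC TTA TAC GCT CTT GTG TTC CGC ATC — no ATG→stop ORF.
Frame -2: ATC CGA TTT CAC CTG AGC ATG CCC GTT AAT GCT TAT ACG CTC TTG TGT TCC GCA TCA — no ATG→stop ORF.
Frame -3: TCC GAT TTC ACC TGA GCA TGC CCG TTA ATG CTT ATA CGC TCT TGT GTT CCG CAT CAA — no ATG→stop ORF.
ORFs ≥ 4 codons: frame +1 4–33 (10 codons), frame +3 39–50 (4 codons). Count = 2.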